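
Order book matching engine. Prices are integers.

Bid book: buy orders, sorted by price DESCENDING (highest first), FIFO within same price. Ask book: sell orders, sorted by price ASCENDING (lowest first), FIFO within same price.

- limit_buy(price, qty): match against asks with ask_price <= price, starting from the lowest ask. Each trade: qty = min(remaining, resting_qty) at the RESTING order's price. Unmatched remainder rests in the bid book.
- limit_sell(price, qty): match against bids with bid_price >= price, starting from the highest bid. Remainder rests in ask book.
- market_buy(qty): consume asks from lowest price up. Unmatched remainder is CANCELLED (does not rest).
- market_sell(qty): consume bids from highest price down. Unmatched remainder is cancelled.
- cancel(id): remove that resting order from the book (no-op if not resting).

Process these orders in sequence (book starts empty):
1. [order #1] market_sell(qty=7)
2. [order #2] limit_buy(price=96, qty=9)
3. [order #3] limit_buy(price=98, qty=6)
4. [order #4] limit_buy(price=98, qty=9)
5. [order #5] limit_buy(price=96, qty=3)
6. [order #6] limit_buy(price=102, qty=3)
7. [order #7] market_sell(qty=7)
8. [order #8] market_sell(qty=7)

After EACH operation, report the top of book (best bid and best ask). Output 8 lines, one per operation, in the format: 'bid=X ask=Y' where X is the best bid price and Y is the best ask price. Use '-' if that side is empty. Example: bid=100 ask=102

After op 1 [order #1] market_sell(qty=7): fills=none; bids=[-] asks=[-]
After op 2 [order #2] limit_buy(price=96, qty=9): fills=none; bids=[#2:9@96] asks=[-]
After op 3 [order #3] limit_buy(price=98, qty=6): fills=none; bids=[#3:6@98 #2:9@96] asks=[-]
After op 4 [order #4] limit_buy(price=98, qty=9): fills=none; bids=[#3:6@98 #4:9@98 #2:9@96] asks=[-]
After op 5 [order #5] limit_buy(price=96, qty=3): fills=none; bids=[#3:6@98 #4:9@98 #2:9@96 #5:3@96] asks=[-]
After op 6 [order #6] limit_buy(price=102, qty=3): fills=none; bids=[#6:3@102 #3:6@98 #4:9@98 #2:9@96 #5:3@96] asks=[-]
After op 7 [order #7] market_sell(qty=7): fills=#6x#7:3@102 #3x#7:4@98; bids=[#3:2@98 #4:9@98 #2:9@96 #5:3@96] asks=[-]
After op 8 [order #8] market_sell(qty=7): fills=#3x#8:2@98 #4x#8:5@98; bids=[#4:4@98 #2:9@96 #5:3@96] asks=[-]

Answer: bid=- ask=-
bid=96 ask=-
bid=98 ask=-
bid=98 ask=-
bid=98 ask=-
bid=102 ask=-
bid=98 ask=-
bid=98 ask=-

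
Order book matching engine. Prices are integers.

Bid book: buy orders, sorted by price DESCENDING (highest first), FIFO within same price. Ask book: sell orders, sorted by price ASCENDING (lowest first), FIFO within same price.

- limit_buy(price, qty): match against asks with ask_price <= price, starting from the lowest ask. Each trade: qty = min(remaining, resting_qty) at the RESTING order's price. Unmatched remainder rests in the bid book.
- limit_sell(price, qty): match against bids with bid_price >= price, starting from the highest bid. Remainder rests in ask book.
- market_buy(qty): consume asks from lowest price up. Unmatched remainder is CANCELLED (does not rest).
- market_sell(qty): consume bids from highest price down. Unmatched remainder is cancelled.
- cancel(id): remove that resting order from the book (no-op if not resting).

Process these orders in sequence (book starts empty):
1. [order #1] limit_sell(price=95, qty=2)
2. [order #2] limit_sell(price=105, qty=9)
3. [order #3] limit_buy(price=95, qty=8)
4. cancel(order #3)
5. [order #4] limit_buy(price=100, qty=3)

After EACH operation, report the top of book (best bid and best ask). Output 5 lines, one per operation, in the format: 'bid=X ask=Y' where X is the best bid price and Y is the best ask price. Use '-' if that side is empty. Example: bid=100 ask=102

Answer: bid=- ask=95
bid=- ask=95
bid=95 ask=105
bid=- ask=105
bid=100 ask=105

Derivation:
After op 1 [order #1] limit_sell(price=95, qty=2): fills=none; bids=[-] asks=[#1:2@95]
After op 2 [order #2] limit_sell(price=105, qty=9): fills=none; bids=[-] asks=[#1:2@95 #2:9@105]
After op 3 [order #3] limit_buy(price=95, qty=8): fills=#3x#1:2@95; bids=[#3:6@95] asks=[#2:9@105]
After op 4 cancel(order #3): fills=none; bids=[-] asks=[#2:9@105]
After op 5 [order #4] limit_buy(price=100, qty=3): fills=none; bids=[#4:3@100] asks=[#2:9@105]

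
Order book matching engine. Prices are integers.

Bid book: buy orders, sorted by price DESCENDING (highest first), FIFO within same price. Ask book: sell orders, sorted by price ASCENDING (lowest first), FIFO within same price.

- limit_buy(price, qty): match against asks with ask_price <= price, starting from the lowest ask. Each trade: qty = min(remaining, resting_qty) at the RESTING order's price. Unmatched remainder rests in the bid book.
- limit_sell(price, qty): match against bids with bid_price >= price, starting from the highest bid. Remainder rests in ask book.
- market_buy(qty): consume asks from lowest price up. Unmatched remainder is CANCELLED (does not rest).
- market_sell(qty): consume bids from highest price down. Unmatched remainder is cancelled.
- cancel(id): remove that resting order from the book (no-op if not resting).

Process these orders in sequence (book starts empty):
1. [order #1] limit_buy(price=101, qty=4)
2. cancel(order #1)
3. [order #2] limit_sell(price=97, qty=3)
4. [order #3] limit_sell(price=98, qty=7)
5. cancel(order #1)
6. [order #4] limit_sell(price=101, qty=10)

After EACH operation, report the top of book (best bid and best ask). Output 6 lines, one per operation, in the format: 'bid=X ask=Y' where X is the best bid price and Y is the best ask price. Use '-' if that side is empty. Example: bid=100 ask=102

Answer: bid=101 ask=-
bid=- ask=-
bid=- ask=97
bid=- ask=97
bid=- ask=97
bid=- ask=97

Derivation:
After op 1 [order #1] limit_buy(price=101, qty=4): fills=none; bids=[#1:4@101] asks=[-]
After op 2 cancel(order #1): fills=none; bids=[-] asks=[-]
After op 3 [order #2] limit_sell(price=97, qty=3): fills=none; bids=[-] asks=[#2:3@97]
After op 4 [order #3] limit_sell(price=98, qty=7): fills=none; bids=[-] asks=[#2:3@97 #3:7@98]
After op 5 cancel(order #1): fills=none; bids=[-] asks=[#2:3@97 #3:7@98]
After op 6 [order #4] limit_sell(price=101, qty=10): fills=none; bids=[-] asks=[#2:3@97 #3:7@98 #4:10@101]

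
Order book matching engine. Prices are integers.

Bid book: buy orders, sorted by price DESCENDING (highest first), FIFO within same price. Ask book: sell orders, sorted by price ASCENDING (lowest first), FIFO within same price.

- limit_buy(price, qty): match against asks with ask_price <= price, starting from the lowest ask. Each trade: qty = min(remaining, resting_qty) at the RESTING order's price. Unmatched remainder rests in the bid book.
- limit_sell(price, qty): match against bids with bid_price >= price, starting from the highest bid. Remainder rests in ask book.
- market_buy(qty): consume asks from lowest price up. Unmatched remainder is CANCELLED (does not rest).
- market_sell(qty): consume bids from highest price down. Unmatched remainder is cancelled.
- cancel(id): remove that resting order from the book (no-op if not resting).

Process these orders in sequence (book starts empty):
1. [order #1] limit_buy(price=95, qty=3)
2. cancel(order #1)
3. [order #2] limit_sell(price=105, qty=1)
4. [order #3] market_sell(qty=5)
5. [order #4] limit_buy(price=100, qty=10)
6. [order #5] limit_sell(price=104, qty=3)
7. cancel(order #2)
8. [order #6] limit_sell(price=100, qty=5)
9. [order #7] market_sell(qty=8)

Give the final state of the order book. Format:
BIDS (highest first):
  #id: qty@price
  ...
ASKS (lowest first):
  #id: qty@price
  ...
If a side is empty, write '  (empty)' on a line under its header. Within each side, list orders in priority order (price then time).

After op 1 [order #1] limit_buy(price=95, qty=3): fills=none; bids=[#1:3@95] asks=[-]
After op 2 cancel(order #1): fills=none; bids=[-] asks=[-]
After op 3 [order #2] limit_sell(price=105, qty=1): fills=none; bids=[-] asks=[#2:1@105]
After op 4 [order #3] market_sell(qty=5): fills=none; bids=[-] asks=[#2:1@105]
After op 5 [order #4] limit_buy(price=100, qty=10): fills=none; bids=[#4:10@100] asks=[#2:1@105]
After op 6 [order #5] limit_sell(price=104, qty=3): fills=none; bids=[#4:10@100] asks=[#5:3@104 #2:1@105]
After op 7 cancel(order #2): fills=none; bids=[#4:10@100] asks=[#5:3@104]
After op 8 [order #6] limit_sell(price=100, qty=5): fills=#4x#6:5@100; bids=[#4:5@100] asks=[#5:3@104]
After op 9 [order #7] market_sell(qty=8): fills=#4x#7:5@100; bids=[-] asks=[#5:3@104]

Answer: BIDS (highest first):
  (empty)
ASKS (lowest first):
  #5: 3@104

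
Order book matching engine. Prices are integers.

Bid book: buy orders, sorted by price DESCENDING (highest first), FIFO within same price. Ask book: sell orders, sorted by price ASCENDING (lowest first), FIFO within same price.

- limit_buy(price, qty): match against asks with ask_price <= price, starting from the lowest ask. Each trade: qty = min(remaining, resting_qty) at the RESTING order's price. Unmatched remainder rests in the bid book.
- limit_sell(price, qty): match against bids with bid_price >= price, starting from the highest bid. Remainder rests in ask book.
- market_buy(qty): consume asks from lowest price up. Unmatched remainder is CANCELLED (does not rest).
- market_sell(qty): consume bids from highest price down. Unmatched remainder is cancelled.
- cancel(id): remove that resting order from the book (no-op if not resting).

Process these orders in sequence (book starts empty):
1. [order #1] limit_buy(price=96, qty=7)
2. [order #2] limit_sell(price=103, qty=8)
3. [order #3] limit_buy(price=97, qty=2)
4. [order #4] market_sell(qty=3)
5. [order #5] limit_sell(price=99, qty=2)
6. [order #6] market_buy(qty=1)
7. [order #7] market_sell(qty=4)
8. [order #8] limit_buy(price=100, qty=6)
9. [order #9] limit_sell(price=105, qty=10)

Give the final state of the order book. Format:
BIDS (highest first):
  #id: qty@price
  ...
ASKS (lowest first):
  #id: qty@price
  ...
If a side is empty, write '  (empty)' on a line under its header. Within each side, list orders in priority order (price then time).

After op 1 [order #1] limit_buy(price=96, qty=7): fills=none; bids=[#1:7@96] asks=[-]
After op 2 [order #2] limit_sell(price=103, qty=8): fills=none; bids=[#1:7@96] asks=[#2:8@103]
After op 3 [order #3] limit_buy(price=97, qty=2): fills=none; bids=[#3:2@97 #1:7@96] asks=[#2:8@103]
After op 4 [order #4] market_sell(qty=3): fills=#3x#4:2@97 #1x#4:1@96; bids=[#1:6@96] asks=[#2:8@103]
After op 5 [order #5] limit_sell(price=99, qty=2): fills=none; bids=[#1:6@96] asks=[#5:2@99 #2:8@103]
After op 6 [order #6] market_buy(qty=1): fills=#6x#5:1@99; bids=[#1:6@96] asks=[#5:1@99 #2:8@103]
After op 7 [order #7] market_sell(qty=4): fills=#1x#7:4@96; bids=[#1:2@96] asks=[#5:1@99 #2:8@103]
After op 8 [order #8] limit_buy(price=100, qty=6): fills=#8x#5:1@99; bids=[#8:5@100 #1:2@96] asks=[#2:8@103]
After op 9 [order #9] limit_sell(price=105, qty=10): fills=none; bids=[#8:5@100 #1:2@96] asks=[#2:8@103 #9:10@105]

Answer: BIDS (highest first):
  #8: 5@100
  #1: 2@96
ASKS (lowest first):
  #2: 8@103
  #9: 10@105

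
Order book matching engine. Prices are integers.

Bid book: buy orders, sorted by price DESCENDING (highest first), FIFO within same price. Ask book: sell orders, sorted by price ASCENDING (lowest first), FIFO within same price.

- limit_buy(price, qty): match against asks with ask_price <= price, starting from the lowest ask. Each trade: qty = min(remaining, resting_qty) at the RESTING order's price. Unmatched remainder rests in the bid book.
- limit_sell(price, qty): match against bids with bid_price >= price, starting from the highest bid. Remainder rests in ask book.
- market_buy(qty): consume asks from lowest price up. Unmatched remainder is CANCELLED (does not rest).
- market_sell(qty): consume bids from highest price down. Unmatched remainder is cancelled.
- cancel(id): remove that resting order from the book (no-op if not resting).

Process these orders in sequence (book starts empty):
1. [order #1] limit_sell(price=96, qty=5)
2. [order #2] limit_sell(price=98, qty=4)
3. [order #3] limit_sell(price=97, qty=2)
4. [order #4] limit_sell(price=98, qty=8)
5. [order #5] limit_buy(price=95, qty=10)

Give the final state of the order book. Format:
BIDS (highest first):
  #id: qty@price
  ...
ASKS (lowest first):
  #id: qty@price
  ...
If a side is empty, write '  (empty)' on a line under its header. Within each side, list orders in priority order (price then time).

Answer: BIDS (highest first):
  #5: 10@95
ASKS (lowest first):
  #1: 5@96
  #3: 2@97
  #2: 4@98
  #4: 8@98

Derivation:
After op 1 [order #1] limit_sell(price=96, qty=5): fills=none; bids=[-] asks=[#1:5@96]
After op 2 [order #2] limit_sell(price=98, qty=4): fills=none; bids=[-] asks=[#1:5@96 #2:4@98]
After op 3 [order #3] limit_sell(price=97, qty=2): fills=none; bids=[-] asks=[#1:5@96 #3:2@97 #2:4@98]
After op 4 [order #4] limit_sell(price=98, qty=8): fills=none; bids=[-] asks=[#1:5@96 #3:2@97 #2:4@98 #4:8@98]
After op 5 [order #5] limit_buy(price=95, qty=10): fills=none; bids=[#5:10@95] asks=[#1:5@96 #3:2@97 #2:4@98 #4:8@98]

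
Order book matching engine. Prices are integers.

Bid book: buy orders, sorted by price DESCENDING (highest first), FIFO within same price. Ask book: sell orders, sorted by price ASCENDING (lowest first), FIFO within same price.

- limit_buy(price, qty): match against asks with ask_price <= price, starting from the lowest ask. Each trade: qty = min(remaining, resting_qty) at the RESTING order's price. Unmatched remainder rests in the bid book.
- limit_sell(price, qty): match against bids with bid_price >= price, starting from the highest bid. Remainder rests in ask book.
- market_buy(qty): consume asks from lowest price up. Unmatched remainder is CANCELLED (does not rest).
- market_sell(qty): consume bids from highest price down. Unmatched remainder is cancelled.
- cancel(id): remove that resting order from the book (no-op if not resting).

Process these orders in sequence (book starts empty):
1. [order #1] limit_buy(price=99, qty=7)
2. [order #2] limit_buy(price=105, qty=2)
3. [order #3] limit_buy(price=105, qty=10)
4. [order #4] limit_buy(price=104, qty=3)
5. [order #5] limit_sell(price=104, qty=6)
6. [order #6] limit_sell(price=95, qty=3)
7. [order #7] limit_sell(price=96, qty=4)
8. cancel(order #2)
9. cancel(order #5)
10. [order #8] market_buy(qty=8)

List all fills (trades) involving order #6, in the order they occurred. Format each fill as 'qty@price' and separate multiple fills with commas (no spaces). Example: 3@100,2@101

After op 1 [order #1] limit_buy(price=99, qty=7): fills=none; bids=[#1:7@99] asks=[-]
After op 2 [order #2] limit_buy(price=105, qty=2): fills=none; bids=[#2:2@105 #1:7@99] asks=[-]
After op 3 [order #3] limit_buy(price=105, qty=10): fills=none; bids=[#2:2@105 #3:10@105 #1:7@99] asks=[-]
After op 4 [order #4] limit_buy(price=104, qty=3): fills=none; bids=[#2:2@105 #3:10@105 #4:3@104 #1:7@99] asks=[-]
After op 5 [order #5] limit_sell(price=104, qty=6): fills=#2x#5:2@105 #3x#5:4@105; bids=[#3:6@105 #4:3@104 #1:7@99] asks=[-]
After op 6 [order #6] limit_sell(price=95, qty=3): fills=#3x#6:3@105; bids=[#3:3@105 #4:3@104 #1:7@99] asks=[-]
After op 7 [order #7] limit_sell(price=96, qty=4): fills=#3x#7:3@105 #4x#7:1@104; bids=[#4:2@104 #1:7@99] asks=[-]
After op 8 cancel(order #2): fills=none; bids=[#4:2@104 #1:7@99] asks=[-]
After op 9 cancel(order #5): fills=none; bids=[#4:2@104 #1:7@99] asks=[-]
After op 10 [order #8] market_buy(qty=8): fills=none; bids=[#4:2@104 #1:7@99] asks=[-]

Answer: 3@105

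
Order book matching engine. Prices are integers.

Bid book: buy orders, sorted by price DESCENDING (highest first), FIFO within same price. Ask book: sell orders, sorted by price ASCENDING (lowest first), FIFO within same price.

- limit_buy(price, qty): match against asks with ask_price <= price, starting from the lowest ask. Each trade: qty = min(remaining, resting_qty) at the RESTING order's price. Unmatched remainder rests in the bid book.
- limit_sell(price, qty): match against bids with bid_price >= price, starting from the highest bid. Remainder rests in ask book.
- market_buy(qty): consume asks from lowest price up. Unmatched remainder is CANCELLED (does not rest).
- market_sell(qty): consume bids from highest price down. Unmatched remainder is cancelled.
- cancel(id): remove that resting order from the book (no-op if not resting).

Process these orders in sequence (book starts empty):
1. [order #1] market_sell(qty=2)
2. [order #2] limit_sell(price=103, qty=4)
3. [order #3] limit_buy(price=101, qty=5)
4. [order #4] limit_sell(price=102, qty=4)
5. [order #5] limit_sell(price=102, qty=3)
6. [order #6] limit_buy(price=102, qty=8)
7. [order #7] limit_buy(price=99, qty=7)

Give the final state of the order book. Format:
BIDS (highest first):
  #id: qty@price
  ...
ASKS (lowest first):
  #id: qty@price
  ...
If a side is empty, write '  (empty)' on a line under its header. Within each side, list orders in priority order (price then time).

After op 1 [order #1] market_sell(qty=2): fills=none; bids=[-] asks=[-]
After op 2 [order #2] limit_sell(price=103, qty=4): fills=none; bids=[-] asks=[#2:4@103]
After op 3 [order #3] limit_buy(price=101, qty=5): fills=none; bids=[#3:5@101] asks=[#2:4@103]
After op 4 [order #4] limit_sell(price=102, qty=4): fills=none; bids=[#3:5@101] asks=[#4:4@102 #2:4@103]
After op 5 [order #5] limit_sell(price=102, qty=3): fills=none; bids=[#3:5@101] asks=[#4:4@102 #5:3@102 #2:4@103]
After op 6 [order #6] limit_buy(price=102, qty=8): fills=#6x#4:4@102 #6x#5:3@102; bids=[#6:1@102 #3:5@101] asks=[#2:4@103]
After op 7 [order #7] limit_buy(price=99, qty=7): fills=none; bids=[#6:1@102 #3:5@101 #7:7@99] asks=[#2:4@103]

Answer: BIDS (highest first):
  #6: 1@102
  #3: 5@101
  #7: 7@99
ASKS (lowest first):
  #2: 4@103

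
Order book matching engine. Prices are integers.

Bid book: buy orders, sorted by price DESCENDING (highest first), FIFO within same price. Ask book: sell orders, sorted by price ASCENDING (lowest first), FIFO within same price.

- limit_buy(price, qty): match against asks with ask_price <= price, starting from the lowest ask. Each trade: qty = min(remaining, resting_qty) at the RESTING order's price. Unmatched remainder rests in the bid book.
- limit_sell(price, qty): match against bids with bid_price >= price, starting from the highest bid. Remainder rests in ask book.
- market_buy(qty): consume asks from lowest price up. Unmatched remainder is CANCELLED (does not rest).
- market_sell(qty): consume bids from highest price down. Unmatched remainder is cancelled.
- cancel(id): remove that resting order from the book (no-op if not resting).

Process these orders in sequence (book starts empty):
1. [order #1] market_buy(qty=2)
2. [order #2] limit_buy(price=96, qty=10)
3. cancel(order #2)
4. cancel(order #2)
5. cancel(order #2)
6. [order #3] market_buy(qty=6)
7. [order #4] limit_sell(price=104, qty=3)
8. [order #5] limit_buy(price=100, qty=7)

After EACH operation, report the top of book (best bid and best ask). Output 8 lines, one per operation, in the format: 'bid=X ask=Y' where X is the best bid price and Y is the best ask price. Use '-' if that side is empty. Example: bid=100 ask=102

Answer: bid=- ask=-
bid=96 ask=-
bid=- ask=-
bid=- ask=-
bid=- ask=-
bid=- ask=-
bid=- ask=104
bid=100 ask=104

Derivation:
After op 1 [order #1] market_buy(qty=2): fills=none; bids=[-] asks=[-]
After op 2 [order #2] limit_buy(price=96, qty=10): fills=none; bids=[#2:10@96] asks=[-]
After op 3 cancel(order #2): fills=none; bids=[-] asks=[-]
After op 4 cancel(order #2): fills=none; bids=[-] asks=[-]
After op 5 cancel(order #2): fills=none; bids=[-] asks=[-]
After op 6 [order #3] market_buy(qty=6): fills=none; bids=[-] asks=[-]
After op 7 [order #4] limit_sell(price=104, qty=3): fills=none; bids=[-] asks=[#4:3@104]
After op 8 [order #5] limit_buy(price=100, qty=7): fills=none; bids=[#5:7@100] asks=[#4:3@104]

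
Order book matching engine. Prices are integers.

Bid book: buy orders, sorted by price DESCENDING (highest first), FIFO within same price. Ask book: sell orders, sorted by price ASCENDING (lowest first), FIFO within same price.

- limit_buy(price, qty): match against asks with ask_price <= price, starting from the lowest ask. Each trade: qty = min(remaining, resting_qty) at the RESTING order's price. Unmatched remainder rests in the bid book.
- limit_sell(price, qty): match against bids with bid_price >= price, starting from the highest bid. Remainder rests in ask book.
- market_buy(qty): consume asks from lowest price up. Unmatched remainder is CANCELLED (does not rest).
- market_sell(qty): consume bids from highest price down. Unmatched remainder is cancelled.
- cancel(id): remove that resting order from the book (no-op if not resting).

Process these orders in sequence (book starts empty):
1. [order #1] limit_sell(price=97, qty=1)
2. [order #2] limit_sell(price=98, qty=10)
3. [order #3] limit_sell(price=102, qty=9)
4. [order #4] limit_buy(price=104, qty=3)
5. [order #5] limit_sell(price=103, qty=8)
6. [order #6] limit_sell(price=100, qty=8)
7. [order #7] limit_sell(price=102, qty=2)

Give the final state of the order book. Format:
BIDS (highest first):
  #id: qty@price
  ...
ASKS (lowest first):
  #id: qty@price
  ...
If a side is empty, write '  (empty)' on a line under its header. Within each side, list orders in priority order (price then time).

After op 1 [order #1] limit_sell(price=97, qty=1): fills=none; bids=[-] asks=[#1:1@97]
After op 2 [order #2] limit_sell(price=98, qty=10): fills=none; bids=[-] asks=[#1:1@97 #2:10@98]
After op 3 [order #3] limit_sell(price=102, qty=9): fills=none; bids=[-] asks=[#1:1@97 #2:10@98 #3:9@102]
After op 4 [order #4] limit_buy(price=104, qty=3): fills=#4x#1:1@97 #4x#2:2@98; bids=[-] asks=[#2:8@98 #3:9@102]
After op 5 [order #5] limit_sell(price=103, qty=8): fills=none; bids=[-] asks=[#2:8@98 #3:9@102 #5:8@103]
After op 6 [order #6] limit_sell(price=100, qty=8): fills=none; bids=[-] asks=[#2:8@98 #6:8@100 #3:9@102 #5:8@103]
After op 7 [order #7] limit_sell(price=102, qty=2): fills=none; bids=[-] asks=[#2:8@98 #6:8@100 #3:9@102 #7:2@102 #5:8@103]

Answer: BIDS (highest first):
  (empty)
ASKS (lowest first):
  #2: 8@98
  #6: 8@100
  #3: 9@102
  #7: 2@102
  #5: 8@103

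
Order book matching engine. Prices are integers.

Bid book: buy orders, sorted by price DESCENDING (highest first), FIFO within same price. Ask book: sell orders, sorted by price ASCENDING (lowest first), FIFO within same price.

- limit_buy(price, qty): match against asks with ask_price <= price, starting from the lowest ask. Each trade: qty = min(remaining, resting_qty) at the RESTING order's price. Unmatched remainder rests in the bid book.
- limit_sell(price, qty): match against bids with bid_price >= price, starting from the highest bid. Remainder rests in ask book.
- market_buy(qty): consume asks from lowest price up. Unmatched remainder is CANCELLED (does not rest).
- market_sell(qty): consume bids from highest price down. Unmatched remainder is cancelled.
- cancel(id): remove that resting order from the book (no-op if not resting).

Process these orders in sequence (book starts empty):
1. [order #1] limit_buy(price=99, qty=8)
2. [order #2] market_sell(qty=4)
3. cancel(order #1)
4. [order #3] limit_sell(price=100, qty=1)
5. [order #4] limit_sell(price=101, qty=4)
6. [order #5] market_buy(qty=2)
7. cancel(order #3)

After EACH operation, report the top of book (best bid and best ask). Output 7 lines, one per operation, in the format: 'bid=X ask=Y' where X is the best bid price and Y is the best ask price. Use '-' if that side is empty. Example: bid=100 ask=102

Answer: bid=99 ask=-
bid=99 ask=-
bid=- ask=-
bid=- ask=100
bid=- ask=100
bid=- ask=101
bid=- ask=101

Derivation:
After op 1 [order #1] limit_buy(price=99, qty=8): fills=none; bids=[#1:8@99] asks=[-]
After op 2 [order #2] market_sell(qty=4): fills=#1x#2:4@99; bids=[#1:4@99] asks=[-]
After op 3 cancel(order #1): fills=none; bids=[-] asks=[-]
After op 4 [order #3] limit_sell(price=100, qty=1): fills=none; bids=[-] asks=[#3:1@100]
After op 5 [order #4] limit_sell(price=101, qty=4): fills=none; bids=[-] asks=[#3:1@100 #4:4@101]
After op 6 [order #5] market_buy(qty=2): fills=#5x#3:1@100 #5x#4:1@101; bids=[-] asks=[#4:3@101]
After op 7 cancel(order #3): fills=none; bids=[-] asks=[#4:3@101]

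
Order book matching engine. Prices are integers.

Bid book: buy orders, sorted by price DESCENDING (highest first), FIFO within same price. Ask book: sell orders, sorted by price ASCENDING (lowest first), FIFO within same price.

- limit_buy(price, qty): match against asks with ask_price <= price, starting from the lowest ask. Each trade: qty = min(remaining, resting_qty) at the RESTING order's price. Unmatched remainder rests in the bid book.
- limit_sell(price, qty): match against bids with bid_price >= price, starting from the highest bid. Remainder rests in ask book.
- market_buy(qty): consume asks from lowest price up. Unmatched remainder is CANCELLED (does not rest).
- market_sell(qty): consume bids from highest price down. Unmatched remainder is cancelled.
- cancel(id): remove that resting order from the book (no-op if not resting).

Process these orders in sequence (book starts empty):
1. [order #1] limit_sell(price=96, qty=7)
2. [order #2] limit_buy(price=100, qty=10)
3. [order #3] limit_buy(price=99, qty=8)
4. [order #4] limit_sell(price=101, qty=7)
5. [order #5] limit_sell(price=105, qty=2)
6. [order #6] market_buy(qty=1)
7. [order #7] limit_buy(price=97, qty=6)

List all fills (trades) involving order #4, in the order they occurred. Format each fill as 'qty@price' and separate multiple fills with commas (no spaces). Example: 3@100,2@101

Answer: 1@101

Derivation:
After op 1 [order #1] limit_sell(price=96, qty=7): fills=none; bids=[-] asks=[#1:7@96]
After op 2 [order #2] limit_buy(price=100, qty=10): fills=#2x#1:7@96; bids=[#2:3@100] asks=[-]
After op 3 [order #3] limit_buy(price=99, qty=8): fills=none; bids=[#2:3@100 #3:8@99] asks=[-]
After op 4 [order #4] limit_sell(price=101, qty=7): fills=none; bids=[#2:3@100 #3:8@99] asks=[#4:7@101]
After op 5 [order #5] limit_sell(price=105, qty=2): fills=none; bids=[#2:3@100 #3:8@99] asks=[#4:7@101 #5:2@105]
After op 6 [order #6] market_buy(qty=1): fills=#6x#4:1@101; bids=[#2:3@100 #3:8@99] asks=[#4:6@101 #5:2@105]
After op 7 [order #7] limit_buy(price=97, qty=6): fills=none; bids=[#2:3@100 #3:8@99 #7:6@97] asks=[#4:6@101 #5:2@105]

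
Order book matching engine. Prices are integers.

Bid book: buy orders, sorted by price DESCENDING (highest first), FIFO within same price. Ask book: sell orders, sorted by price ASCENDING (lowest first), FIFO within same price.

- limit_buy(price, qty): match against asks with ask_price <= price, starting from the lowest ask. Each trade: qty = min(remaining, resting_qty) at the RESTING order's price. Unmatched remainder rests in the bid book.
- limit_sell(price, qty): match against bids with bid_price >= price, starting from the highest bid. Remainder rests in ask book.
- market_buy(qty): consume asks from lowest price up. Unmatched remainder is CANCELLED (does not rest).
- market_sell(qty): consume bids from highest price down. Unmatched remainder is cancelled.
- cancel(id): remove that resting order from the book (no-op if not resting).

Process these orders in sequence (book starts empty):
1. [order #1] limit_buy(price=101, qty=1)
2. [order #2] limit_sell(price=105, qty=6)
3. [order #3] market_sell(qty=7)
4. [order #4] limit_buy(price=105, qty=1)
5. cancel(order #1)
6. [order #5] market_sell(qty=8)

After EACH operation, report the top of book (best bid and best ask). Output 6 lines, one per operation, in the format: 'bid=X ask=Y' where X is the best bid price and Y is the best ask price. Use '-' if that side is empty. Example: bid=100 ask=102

Answer: bid=101 ask=-
bid=101 ask=105
bid=- ask=105
bid=- ask=105
bid=- ask=105
bid=- ask=105

Derivation:
After op 1 [order #1] limit_buy(price=101, qty=1): fills=none; bids=[#1:1@101] asks=[-]
After op 2 [order #2] limit_sell(price=105, qty=6): fills=none; bids=[#1:1@101] asks=[#2:6@105]
After op 3 [order #3] market_sell(qty=7): fills=#1x#3:1@101; bids=[-] asks=[#2:6@105]
After op 4 [order #4] limit_buy(price=105, qty=1): fills=#4x#2:1@105; bids=[-] asks=[#2:5@105]
After op 5 cancel(order #1): fills=none; bids=[-] asks=[#2:5@105]
After op 6 [order #5] market_sell(qty=8): fills=none; bids=[-] asks=[#2:5@105]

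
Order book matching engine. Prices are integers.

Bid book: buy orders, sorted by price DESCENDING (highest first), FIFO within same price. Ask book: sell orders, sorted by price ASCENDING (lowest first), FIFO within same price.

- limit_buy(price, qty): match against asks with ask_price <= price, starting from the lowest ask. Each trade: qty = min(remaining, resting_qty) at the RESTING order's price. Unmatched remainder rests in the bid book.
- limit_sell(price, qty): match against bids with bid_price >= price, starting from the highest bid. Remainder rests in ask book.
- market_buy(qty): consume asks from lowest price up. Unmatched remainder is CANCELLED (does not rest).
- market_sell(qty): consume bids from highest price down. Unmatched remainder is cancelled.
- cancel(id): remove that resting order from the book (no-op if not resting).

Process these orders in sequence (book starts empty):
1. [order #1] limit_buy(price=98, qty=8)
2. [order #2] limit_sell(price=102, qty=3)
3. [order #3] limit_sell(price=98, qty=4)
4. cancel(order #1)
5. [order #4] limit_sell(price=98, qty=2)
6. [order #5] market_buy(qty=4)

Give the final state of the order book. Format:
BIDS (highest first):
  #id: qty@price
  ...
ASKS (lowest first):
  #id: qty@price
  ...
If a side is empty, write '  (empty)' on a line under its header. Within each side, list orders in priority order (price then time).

After op 1 [order #1] limit_buy(price=98, qty=8): fills=none; bids=[#1:8@98] asks=[-]
After op 2 [order #2] limit_sell(price=102, qty=3): fills=none; bids=[#1:8@98] asks=[#2:3@102]
After op 3 [order #3] limit_sell(price=98, qty=4): fills=#1x#3:4@98; bids=[#1:4@98] asks=[#2:3@102]
After op 4 cancel(order #1): fills=none; bids=[-] asks=[#2:3@102]
After op 5 [order #4] limit_sell(price=98, qty=2): fills=none; bids=[-] asks=[#4:2@98 #2:3@102]
After op 6 [order #5] market_buy(qty=4): fills=#5x#4:2@98 #5x#2:2@102; bids=[-] asks=[#2:1@102]

Answer: BIDS (highest first):
  (empty)
ASKS (lowest first):
  #2: 1@102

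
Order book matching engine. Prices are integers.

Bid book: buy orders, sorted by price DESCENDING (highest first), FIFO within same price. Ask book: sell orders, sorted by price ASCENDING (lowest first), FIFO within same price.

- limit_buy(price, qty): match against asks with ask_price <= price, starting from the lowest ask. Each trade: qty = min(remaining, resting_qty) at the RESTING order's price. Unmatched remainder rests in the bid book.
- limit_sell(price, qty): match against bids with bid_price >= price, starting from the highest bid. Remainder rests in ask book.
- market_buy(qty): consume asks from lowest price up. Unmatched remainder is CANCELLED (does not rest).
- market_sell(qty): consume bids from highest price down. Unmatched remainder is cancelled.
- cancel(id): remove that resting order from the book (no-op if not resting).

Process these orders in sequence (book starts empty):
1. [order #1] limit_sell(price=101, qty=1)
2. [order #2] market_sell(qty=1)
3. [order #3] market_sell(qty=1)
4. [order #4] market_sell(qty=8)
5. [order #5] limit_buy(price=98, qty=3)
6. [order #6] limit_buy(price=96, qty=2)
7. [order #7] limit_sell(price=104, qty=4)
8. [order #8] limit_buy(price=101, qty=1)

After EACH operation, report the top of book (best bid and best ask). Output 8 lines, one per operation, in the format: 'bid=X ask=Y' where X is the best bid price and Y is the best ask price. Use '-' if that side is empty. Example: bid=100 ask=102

Answer: bid=- ask=101
bid=- ask=101
bid=- ask=101
bid=- ask=101
bid=98 ask=101
bid=98 ask=101
bid=98 ask=101
bid=98 ask=104

Derivation:
After op 1 [order #1] limit_sell(price=101, qty=1): fills=none; bids=[-] asks=[#1:1@101]
After op 2 [order #2] market_sell(qty=1): fills=none; bids=[-] asks=[#1:1@101]
After op 3 [order #3] market_sell(qty=1): fills=none; bids=[-] asks=[#1:1@101]
After op 4 [order #4] market_sell(qty=8): fills=none; bids=[-] asks=[#1:1@101]
After op 5 [order #5] limit_buy(price=98, qty=3): fills=none; bids=[#5:3@98] asks=[#1:1@101]
After op 6 [order #6] limit_buy(price=96, qty=2): fills=none; bids=[#5:3@98 #6:2@96] asks=[#1:1@101]
After op 7 [order #7] limit_sell(price=104, qty=4): fills=none; bids=[#5:3@98 #6:2@96] asks=[#1:1@101 #7:4@104]
After op 8 [order #8] limit_buy(price=101, qty=1): fills=#8x#1:1@101; bids=[#5:3@98 #6:2@96] asks=[#7:4@104]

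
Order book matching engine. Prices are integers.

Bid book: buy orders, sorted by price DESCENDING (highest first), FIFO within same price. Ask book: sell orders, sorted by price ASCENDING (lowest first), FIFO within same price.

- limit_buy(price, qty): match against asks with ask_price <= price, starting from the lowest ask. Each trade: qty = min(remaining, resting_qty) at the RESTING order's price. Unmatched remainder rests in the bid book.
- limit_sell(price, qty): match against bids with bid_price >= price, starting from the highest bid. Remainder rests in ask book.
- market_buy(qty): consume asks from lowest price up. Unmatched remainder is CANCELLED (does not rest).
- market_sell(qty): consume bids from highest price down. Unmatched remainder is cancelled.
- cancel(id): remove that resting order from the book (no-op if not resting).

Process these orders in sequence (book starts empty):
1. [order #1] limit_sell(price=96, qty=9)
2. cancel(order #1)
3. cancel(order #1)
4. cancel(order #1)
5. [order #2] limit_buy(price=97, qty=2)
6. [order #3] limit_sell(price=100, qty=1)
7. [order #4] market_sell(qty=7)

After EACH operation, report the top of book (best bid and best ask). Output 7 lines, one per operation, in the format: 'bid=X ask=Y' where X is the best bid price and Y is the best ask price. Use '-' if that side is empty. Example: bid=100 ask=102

After op 1 [order #1] limit_sell(price=96, qty=9): fills=none; bids=[-] asks=[#1:9@96]
After op 2 cancel(order #1): fills=none; bids=[-] asks=[-]
After op 3 cancel(order #1): fills=none; bids=[-] asks=[-]
After op 4 cancel(order #1): fills=none; bids=[-] asks=[-]
After op 5 [order #2] limit_buy(price=97, qty=2): fills=none; bids=[#2:2@97] asks=[-]
After op 6 [order #3] limit_sell(price=100, qty=1): fills=none; bids=[#2:2@97] asks=[#3:1@100]
After op 7 [order #4] market_sell(qty=7): fills=#2x#4:2@97; bids=[-] asks=[#3:1@100]

Answer: bid=- ask=96
bid=- ask=-
bid=- ask=-
bid=- ask=-
bid=97 ask=-
bid=97 ask=100
bid=- ask=100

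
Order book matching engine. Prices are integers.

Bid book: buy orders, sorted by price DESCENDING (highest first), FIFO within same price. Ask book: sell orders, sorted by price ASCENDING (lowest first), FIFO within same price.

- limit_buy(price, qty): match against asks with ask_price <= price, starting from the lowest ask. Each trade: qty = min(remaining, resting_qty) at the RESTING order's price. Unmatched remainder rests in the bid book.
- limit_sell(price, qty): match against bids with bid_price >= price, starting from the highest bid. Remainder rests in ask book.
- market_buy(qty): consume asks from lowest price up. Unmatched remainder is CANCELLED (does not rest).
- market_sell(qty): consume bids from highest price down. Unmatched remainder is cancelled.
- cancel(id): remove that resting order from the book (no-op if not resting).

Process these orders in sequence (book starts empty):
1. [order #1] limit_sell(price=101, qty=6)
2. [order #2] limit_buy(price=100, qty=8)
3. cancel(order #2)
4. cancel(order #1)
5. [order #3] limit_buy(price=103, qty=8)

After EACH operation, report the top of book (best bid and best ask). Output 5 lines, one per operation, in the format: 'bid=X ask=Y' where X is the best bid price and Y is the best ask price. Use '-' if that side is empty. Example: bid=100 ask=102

After op 1 [order #1] limit_sell(price=101, qty=6): fills=none; bids=[-] asks=[#1:6@101]
After op 2 [order #2] limit_buy(price=100, qty=8): fills=none; bids=[#2:8@100] asks=[#1:6@101]
After op 3 cancel(order #2): fills=none; bids=[-] asks=[#1:6@101]
After op 4 cancel(order #1): fills=none; bids=[-] asks=[-]
After op 5 [order #3] limit_buy(price=103, qty=8): fills=none; bids=[#3:8@103] asks=[-]

Answer: bid=- ask=101
bid=100 ask=101
bid=- ask=101
bid=- ask=-
bid=103 ask=-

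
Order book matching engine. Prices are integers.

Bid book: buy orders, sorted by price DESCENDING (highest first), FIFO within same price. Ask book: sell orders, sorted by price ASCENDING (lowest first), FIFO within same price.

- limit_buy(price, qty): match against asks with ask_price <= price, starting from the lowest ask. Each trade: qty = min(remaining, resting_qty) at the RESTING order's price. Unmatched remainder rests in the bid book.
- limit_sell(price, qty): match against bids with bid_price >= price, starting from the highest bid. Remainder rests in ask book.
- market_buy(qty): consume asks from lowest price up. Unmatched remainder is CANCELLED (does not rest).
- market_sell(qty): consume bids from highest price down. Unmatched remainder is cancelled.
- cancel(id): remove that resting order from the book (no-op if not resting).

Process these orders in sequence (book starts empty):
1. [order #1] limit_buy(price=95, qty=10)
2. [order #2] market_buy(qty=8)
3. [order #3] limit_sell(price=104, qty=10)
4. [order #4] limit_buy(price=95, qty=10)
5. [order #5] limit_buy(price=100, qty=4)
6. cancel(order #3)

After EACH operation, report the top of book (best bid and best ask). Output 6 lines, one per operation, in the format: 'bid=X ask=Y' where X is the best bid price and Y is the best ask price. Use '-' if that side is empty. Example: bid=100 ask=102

After op 1 [order #1] limit_buy(price=95, qty=10): fills=none; bids=[#1:10@95] asks=[-]
After op 2 [order #2] market_buy(qty=8): fills=none; bids=[#1:10@95] asks=[-]
After op 3 [order #3] limit_sell(price=104, qty=10): fills=none; bids=[#1:10@95] asks=[#3:10@104]
After op 4 [order #4] limit_buy(price=95, qty=10): fills=none; bids=[#1:10@95 #4:10@95] asks=[#3:10@104]
After op 5 [order #5] limit_buy(price=100, qty=4): fills=none; bids=[#5:4@100 #1:10@95 #4:10@95] asks=[#3:10@104]
After op 6 cancel(order #3): fills=none; bids=[#5:4@100 #1:10@95 #4:10@95] asks=[-]

Answer: bid=95 ask=-
bid=95 ask=-
bid=95 ask=104
bid=95 ask=104
bid=100 ask=104
bid=100 ask=-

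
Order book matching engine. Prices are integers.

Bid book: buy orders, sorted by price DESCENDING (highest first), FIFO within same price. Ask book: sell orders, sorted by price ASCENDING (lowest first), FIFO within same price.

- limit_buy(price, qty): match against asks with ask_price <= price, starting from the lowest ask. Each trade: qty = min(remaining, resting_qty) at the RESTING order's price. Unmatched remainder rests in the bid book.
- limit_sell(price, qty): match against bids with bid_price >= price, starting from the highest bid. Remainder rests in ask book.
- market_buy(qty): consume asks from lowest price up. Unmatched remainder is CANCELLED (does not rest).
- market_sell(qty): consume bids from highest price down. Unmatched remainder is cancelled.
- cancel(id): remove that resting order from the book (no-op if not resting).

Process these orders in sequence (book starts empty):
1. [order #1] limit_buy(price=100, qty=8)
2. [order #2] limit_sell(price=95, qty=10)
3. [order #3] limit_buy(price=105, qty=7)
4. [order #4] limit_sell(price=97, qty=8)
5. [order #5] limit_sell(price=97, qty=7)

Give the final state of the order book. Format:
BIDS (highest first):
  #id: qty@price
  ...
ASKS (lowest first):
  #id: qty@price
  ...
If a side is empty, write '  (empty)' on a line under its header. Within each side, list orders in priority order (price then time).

Answer: BIDS (highest first):
  (empty)
ASKS (lowest first):
  #4: 3@97
  #5: 7@97

Derivation:
After op 1 [order #1] limit_buy(price=100, qty=8): fills=none; bids=[#1:8@100] asks=[-]
After op 2 [order #2] limit_sell(price=95, qty=10): fills=#1x#2:8@100; bids=[-] asks=[#2:2@95]
After op 3 [order #3] limit_buy(price=105, qty=7): fills=#3x#2:2@95; bids=[#3:5@105] asks=[-]
After op 4 [order #4] limit_sell(price=97, qty=8): fills=#3x#4:5@105; bids=[-] asks=[#4:3@97]
After op 5 [order #5] limit_sell(price=97, qty=7): fills=none; bids=[-] asks=[#4:3@97 #5:7@97]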